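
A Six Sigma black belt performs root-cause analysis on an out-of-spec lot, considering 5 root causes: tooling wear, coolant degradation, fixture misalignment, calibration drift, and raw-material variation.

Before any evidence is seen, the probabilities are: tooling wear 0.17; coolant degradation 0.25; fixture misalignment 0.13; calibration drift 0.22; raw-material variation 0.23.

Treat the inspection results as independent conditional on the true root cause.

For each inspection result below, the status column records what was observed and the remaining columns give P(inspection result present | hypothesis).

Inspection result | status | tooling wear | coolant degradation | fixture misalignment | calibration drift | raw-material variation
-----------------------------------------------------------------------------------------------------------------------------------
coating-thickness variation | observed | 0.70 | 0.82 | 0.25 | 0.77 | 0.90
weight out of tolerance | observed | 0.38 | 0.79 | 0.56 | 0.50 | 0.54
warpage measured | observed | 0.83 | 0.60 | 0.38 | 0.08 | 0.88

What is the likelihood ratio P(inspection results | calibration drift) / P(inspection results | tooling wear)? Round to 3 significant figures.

0.140

Joint likelihood of the inspection result pattern under each hypothesis:
  calibration drift: 0.77 × 0.50 × 0.08 = 0.0308
  tooling wear: 0.70 × 0.38 × 0.83 = 0.22078
Bayes factor = 0.0308 / 0.22078 ≈ 0.140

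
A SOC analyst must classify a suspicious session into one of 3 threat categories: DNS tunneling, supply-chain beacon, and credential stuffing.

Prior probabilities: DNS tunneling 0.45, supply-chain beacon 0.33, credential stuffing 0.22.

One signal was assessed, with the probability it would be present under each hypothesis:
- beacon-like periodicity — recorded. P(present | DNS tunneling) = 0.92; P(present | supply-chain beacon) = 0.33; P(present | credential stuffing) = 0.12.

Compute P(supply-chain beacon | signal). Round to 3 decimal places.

For each hypothesis, the unnormalized posterior weight is prior × likelihood:
  DNS tunneling: 0.45 × 0.92 = 0.414
  supply-chain beacon: 0.33 × 0.33 = 0.1089
  credential stuffing: 0.22 × 0.12 = 0.0264
Marginal likelihood of the evidence = 0.5493.
P(supply-chain beacon | evidence) = 0.1089 / 0.5493 ≈ 0.198.

0.198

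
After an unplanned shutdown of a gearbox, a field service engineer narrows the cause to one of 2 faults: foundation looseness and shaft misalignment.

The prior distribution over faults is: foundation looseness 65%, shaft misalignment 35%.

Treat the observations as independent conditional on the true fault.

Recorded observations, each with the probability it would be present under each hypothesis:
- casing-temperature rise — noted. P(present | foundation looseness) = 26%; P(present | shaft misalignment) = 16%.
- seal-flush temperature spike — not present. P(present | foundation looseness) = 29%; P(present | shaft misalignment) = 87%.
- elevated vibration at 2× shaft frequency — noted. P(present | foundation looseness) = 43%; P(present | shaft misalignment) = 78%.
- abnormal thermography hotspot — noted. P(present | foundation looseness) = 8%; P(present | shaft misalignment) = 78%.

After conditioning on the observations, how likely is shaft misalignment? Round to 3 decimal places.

Multiply each prior by the joint likelihood of the evidence pattern (using 1 − P(present | H) for each absent observation):
  foundation looseness: 0.65 × 0.26 × (1 − 0.29) × 0.43 × 0.08 = 0.0041277
  shaft misalignment: 0.35 × 0.16 × (1 − 0.87) × 0.78 × 0.78 = 0.0044292
Normalizing constant Z = 0.0041277 + 0.0044292 = 0.0085568.
P(shaft misalignment | evidence) = 0.0044292 / 0.0085568 ≈ 0.518.

0.518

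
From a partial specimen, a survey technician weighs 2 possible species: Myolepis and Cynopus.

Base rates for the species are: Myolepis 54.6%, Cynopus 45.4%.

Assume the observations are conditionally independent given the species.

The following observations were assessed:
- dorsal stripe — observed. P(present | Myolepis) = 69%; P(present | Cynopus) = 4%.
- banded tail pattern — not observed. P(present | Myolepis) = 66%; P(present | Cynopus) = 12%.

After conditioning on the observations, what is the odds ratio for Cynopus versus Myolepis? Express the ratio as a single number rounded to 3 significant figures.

The normalizing constant cancels in an odds ratio, so compute prior × likelihood for the two hypotheses only (using 1 − P(present | H) for each absent observation):
  Cynopus: 0.454 × 0.04 × (1 − 0.12) = 0.015981
  Myolepis: 0.546 × 0.69 × (1 − 0.66) = 0.12809
Odds(Cynopus : Myolepis) = 0.015981 / 0.12809 ≈ 0.125.

0.125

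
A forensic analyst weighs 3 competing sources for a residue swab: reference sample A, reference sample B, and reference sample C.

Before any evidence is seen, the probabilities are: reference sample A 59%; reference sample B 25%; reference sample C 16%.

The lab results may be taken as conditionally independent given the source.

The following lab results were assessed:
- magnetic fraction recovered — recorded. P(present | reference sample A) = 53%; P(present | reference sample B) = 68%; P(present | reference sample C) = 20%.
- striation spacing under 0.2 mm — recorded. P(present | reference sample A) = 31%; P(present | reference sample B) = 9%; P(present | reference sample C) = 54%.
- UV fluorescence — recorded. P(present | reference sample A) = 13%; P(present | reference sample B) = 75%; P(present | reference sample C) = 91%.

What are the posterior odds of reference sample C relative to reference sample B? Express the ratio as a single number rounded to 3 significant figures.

1.37

Unnormalized posterior weight (prior times the lab result likelihoods) for each of the two hypotheses:
  reference sample C: 0.16 × 0.20 × 0.54 × 0.91 = 0.015725
  reference sample B: 0.25 × 0.68 × 0.09 × 0.75 = 0.011475
Odds(reference sample C : reference sample B) = 0.015725 / 0.011475 ≈ 1.37.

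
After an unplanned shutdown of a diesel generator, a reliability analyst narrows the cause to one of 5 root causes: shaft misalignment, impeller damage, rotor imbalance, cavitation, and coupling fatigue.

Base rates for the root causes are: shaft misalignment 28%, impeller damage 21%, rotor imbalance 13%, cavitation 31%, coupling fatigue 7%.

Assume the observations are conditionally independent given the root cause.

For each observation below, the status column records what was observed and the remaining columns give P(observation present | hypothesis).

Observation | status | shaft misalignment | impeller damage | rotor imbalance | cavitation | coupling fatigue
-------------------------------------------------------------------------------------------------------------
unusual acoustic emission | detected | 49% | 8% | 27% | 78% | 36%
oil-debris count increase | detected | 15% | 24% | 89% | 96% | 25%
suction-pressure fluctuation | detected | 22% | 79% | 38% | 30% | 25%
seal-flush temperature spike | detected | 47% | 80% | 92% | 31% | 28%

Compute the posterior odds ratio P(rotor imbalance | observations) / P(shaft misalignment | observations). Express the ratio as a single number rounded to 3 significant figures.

Posterior odds equal prior odds times the likelihood ratio; only the two competing hypotheses matter.
  rotor imbalance: 0.13 × 0.27 × 0.89 × 0.38 × 0.92 = 0.010921
  shaft misalignment: 0.28 × 0.49 × 0.15 × 0.22 × 0.47 = 0.002128
Odds(rotor imbalance : shaft misalignment) = 0.010921 / 0.002128 ≈ 5.13.

5.13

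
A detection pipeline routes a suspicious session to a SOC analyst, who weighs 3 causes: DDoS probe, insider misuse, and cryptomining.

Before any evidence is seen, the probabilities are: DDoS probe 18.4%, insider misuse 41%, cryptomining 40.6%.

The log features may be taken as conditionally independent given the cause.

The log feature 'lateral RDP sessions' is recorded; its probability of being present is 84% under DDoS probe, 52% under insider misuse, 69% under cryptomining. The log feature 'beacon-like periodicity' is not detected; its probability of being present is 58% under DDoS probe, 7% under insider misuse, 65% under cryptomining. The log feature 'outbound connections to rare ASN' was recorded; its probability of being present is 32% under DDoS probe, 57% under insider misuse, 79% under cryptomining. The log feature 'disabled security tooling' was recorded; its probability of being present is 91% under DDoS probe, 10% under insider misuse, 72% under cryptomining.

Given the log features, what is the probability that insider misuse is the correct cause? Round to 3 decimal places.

0.131

Multiply each prior by the joint likelihood of the log feature pattern (using 1 − P(present | H) for each absent log feature):
  DDoS probe: 0.184 × 0.84 × (1 − 0.58) × 0.32 × 0.91 = 0.018903
  insider misuse: 0.410 × 0.52 × (1 − 0.07) × 0.57 × 0.10 = 0.011302
  cryptomining: 0.406 × 0.69 × (1 − 0.65) × 0.79 × 0.72 = 0.05577
Normalizing constant Z = 0.018903 + 0.011302 + 0.05577 = 0.085975.
P(insider misuse | evidence) = 0.011302 / 0.085975 ≈ 0.131.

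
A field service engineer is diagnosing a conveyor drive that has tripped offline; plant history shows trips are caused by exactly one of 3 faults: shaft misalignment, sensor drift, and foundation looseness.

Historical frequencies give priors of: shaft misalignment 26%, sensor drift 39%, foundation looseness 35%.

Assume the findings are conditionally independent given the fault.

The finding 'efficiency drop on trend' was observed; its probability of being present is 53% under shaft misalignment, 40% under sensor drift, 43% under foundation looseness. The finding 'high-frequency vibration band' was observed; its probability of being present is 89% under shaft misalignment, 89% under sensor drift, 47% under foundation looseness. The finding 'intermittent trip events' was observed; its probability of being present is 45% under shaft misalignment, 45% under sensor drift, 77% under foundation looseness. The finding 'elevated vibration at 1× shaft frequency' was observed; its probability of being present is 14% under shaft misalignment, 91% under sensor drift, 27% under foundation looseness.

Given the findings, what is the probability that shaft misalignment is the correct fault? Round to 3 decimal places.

0.097

For each hypothesis, the unnormalized posterior weight is prior × product of the finding likelihoods:
  shaft misalignment: 0.26 × 0.53 × 0.89 × 0.45 × 0.14 = 0.0077264
  sensor drift: 0.39 × 0.40 × 0.89 × 0.45 × 0.91 = 0.056855
  foundation looseness: 0.35 × 0.43 × 0.47 × 0.77 × 0.27 = 0.014706
Normalizing constant Z = 0.0077264 + 0.056855 + 0.014706 = 0.079287.
P(shaft misalignment | evidence) = 0.0077264 / 0.079287 ≈ 0.097.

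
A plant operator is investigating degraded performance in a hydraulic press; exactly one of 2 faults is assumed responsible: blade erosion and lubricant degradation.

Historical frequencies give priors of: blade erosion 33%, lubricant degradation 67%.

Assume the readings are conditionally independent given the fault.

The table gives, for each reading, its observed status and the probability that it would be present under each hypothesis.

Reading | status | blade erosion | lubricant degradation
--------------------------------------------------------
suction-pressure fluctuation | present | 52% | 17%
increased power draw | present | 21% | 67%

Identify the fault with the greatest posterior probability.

lubricant degradation

By Bayes' rule with conditional independence, the unnormalized weight for each hypothesis is prior × ∏ likelihoods:
  blade erosion: 0.33 × 0.52 × 0.21 = 0.036036
  lubricant degradation: 0.67 × 0.17 × 0.67 = 0.076313
Normalizing constant Z = 0.036036 + 0.076313 = 0.11235.
P(blade erosion | evidence) ≈ 0.036036 / 0.11235 ≈ 0.321
P(lubricant degradation | evidence) ≈ 0.076313 / 0.11235 ≈ 0.679
The largest is 0.679, so lubricant degradation is most probable.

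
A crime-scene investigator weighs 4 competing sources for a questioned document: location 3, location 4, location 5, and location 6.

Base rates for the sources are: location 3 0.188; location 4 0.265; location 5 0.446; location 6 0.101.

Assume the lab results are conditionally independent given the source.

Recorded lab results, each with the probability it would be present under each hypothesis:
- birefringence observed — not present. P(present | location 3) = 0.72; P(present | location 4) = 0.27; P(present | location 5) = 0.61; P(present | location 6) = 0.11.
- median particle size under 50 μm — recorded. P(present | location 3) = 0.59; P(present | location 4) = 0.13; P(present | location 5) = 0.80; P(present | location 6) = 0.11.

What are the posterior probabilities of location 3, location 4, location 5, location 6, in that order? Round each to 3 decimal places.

0.151, 0.123, 0.678, 0.048

For each hypothesis, the unnormalized posterior weight is prior × product of the lab result likelihoods (using 1 − P(present | H) for each absent lab result):
  location 3: 0.188 × (1 − 0.72) × 0.59 = 0.031058
  location 4: 0.265 × (1 − 0.27) × 0.13 = 0.025149
  location 5: 0.446 × (1 − 0.61) × 0.80 = 0.13915
  location 6: 0.101 × (1 − 0.11) × 0.11 = 0.0098879
Marginal likelihood of the evidence = 0.20525.
P(location 3 | evidence) = 0.031058 / 0.20525 ≈ 0.151
P(location 4 | evidence) = 0.025149 / 0.20525 ≈ 0.123
P(location 5 | evidence) = 0.13915 / 0.20525 ≈ 0.678
P(location 6 | evidence) = 0.0098879 / 0.20525 ≈ 0.048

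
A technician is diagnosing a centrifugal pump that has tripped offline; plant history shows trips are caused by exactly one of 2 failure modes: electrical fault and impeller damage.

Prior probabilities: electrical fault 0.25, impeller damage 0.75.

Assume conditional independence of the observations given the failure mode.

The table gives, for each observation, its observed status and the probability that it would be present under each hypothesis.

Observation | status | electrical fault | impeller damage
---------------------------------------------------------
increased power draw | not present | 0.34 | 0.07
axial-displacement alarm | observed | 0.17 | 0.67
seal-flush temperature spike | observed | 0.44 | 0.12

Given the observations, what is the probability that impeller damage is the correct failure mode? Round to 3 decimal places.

0.820

Multiply each prior by the joint likelihood of the evidence pattern (using 1 − P(present | H) for each absent observation):
  electrical fault: 0.25 × (1 − 0.34) × 0.17 × 0.44 = 0.012342
  impeller damage: 0.75 × (1 − 0.07) × 0.67 × 0.12 = 0.056079
The unnormalized weights sum to 0.068421.
P(impeller damage | evidence) = 0.056079 / 0.068421 ≈ 0.820.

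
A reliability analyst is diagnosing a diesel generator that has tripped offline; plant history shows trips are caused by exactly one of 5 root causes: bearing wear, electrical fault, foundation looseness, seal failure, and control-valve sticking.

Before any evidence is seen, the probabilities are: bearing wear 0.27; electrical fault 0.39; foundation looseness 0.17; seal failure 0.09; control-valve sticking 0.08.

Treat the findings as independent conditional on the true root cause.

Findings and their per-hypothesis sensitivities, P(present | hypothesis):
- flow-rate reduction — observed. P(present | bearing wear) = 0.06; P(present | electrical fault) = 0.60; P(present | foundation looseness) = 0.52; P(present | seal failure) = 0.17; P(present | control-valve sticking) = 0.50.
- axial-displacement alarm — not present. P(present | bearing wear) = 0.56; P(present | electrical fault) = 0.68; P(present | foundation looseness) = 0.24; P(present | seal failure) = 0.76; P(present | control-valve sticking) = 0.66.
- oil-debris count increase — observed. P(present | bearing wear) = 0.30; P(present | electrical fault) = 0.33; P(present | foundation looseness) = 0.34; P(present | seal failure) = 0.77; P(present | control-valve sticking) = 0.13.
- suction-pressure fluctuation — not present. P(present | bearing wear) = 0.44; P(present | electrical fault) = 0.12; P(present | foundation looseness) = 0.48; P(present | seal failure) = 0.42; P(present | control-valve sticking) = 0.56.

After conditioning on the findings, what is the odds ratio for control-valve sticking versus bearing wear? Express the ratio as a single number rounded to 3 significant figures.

The normalizing constant cancels in an odds ratio, so compute prior × likelihood for the two hypotheses only (using 1 − P(present | H) for each absent finding):
  control-valve sticking: 0.08 × 0.50 × (1 − 0.66) × 0.13 × (1 − 0.56) = 0.00077792
  bearing wear: 0.27 × 0.06 × (1 − 0.56) × 0.30 × (1 − 0.44) = 0.0011975
Posterior odds = 0.00077792 / 0.0011975 ≈ 0.650.

0.650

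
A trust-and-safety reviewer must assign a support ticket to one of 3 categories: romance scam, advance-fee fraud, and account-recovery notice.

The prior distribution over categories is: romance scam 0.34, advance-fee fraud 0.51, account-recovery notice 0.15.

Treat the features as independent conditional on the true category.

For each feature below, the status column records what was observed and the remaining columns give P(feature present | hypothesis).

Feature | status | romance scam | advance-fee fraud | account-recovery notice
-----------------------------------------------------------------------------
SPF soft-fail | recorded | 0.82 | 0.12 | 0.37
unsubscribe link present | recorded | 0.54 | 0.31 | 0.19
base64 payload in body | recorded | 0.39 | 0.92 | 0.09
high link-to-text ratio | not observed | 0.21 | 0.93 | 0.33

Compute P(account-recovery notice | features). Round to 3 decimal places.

0.013

For each hypothesis, the unnormalized posterior weight is prior × product of the feature likelihoods (using 1 − P(present | H) for each absent feature):
  romance scam: 0.34 × 0.82 × 0.54 × 0.39 × (1 − 0.21) = 0.046385
  advance-fee fraud: 0.51 × 0.12 × 0.31 × 0.92 × (1 − 0.93) = 0.0012218
  account-recovery notice: 0.15 × 0.37 × 0.19 × 0.09 × (1 − 0.33) = 0.00063586
Normalizing constant Z = 0.046385 + 0.0012218 + 0.00063586 = 0.048243.
P(account-recovery notice | evidence) = 0.00063586 / 0.048243 ≈ 0.013.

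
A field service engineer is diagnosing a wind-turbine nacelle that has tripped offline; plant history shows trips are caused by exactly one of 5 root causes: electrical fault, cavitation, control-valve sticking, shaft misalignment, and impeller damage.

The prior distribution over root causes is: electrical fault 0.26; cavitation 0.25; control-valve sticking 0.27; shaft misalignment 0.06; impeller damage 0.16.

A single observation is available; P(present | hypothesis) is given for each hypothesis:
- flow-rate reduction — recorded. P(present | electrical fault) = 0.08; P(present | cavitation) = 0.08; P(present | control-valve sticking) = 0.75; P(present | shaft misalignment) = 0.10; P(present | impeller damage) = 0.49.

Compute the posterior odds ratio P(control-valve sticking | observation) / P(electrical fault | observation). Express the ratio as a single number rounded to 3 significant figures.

Unnormalized posterior weight (prior times the observation likelihood) for each of the two hypotheses:
  control-valve sticking: 0.27 × 0.75 = 0.2025
  electrical fault: 0.26 × 0.08 = 0.0208
Odds(control-valve sticking : electrical fault) = 0.2025 / 0.0208 ≈ 9.74.

9.74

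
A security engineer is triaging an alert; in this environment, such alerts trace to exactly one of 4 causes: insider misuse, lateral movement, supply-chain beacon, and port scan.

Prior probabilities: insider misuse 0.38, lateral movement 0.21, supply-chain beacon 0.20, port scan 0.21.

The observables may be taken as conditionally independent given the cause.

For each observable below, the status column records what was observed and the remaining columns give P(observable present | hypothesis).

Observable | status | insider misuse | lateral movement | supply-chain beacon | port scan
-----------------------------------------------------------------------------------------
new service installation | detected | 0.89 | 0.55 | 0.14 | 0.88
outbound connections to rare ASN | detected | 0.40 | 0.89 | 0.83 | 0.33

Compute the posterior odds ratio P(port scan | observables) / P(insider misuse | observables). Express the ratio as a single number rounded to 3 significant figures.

The normalizing constant cancels in an odds ratio, so compute prior × likelihood for the two hypotheses only:
  port scan: 0.21 × 0.88 × 0.33 = 0.060984
  insider misuse: 0.38 × 0.89 × 0.40 = 0.13528
Odds(port scan : insider misuse) = 0.060984 / 0.13528 ≈ 0.451.

0.451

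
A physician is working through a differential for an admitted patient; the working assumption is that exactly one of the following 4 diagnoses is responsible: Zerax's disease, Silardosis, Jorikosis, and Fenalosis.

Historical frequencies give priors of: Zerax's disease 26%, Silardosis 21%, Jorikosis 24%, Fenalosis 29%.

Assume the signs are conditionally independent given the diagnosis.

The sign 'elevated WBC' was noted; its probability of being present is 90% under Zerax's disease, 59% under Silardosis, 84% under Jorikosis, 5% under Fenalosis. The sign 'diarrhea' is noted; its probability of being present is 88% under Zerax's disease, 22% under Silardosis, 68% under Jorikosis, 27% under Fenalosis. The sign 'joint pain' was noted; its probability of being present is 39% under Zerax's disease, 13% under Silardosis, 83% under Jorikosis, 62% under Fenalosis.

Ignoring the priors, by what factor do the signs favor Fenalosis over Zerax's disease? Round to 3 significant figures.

0.0271

Joint likelihood of the sign pattern under each hypothesis:
  Fenalosis: 0.05 × 0.27 × 0.62 = 0.00837
  Zerax's disease: 0.90 × 0.88 × 0.39 = 0.30888
Bayes factor = 0.00837 / 0.30888 ≈ 0.0271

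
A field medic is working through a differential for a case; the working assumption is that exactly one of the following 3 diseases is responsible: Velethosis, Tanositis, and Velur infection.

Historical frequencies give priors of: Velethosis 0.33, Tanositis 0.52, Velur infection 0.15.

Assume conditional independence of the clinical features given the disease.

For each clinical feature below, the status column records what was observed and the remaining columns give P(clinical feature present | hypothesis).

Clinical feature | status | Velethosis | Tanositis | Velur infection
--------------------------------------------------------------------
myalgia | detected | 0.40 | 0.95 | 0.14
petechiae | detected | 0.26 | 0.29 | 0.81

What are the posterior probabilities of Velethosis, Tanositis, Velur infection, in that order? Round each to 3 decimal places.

For each hypothesis, the unnormalized posterior weight is prior × product of the clinical feature likelihoods:
  Velethosis: 0.33 × 0.40 × 0.26 = 0.03432
  Tanositis: 0.52 × 0.95 × 0.29 = 0.14326
  Velur infection: 0.15 × 0.14 × 0.81 = 0.01701
Normalizing constant Z = 0.03432 + 0.14326 + 0.01701 = 0.19459.
P(Velethosis | evidence) = 0.03432 / 0.19459 ≈ 0.176
P(Tanositis | evidence) = 0.14326 / 0.19459 ≈ 0.736
P(Velur infection | evidence) = 0.01701 / 0.19459 ≈ 0.087

0.176, 0.736, 0.087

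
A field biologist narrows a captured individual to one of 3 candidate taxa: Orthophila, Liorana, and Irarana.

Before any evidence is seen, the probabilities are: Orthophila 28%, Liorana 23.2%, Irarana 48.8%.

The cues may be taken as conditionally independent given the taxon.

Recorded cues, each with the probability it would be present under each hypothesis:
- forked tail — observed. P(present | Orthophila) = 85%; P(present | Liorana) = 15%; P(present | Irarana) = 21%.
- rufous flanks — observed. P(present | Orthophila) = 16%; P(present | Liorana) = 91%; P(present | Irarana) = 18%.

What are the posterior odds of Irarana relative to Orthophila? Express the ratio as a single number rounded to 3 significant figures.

Posterior odds equal prior odds times the likelihood ratio; only the two competing hypotheses matter.
  Irarana: 0.488 × 0.21 × 0.18 = 0.018446
  Orthophila: 0.280 × 0.85 × 0.16 = 0.03808
Odds(Irarana : Orthophila) = 0.018446 / 0.03808 ≈ 0.484.

0.484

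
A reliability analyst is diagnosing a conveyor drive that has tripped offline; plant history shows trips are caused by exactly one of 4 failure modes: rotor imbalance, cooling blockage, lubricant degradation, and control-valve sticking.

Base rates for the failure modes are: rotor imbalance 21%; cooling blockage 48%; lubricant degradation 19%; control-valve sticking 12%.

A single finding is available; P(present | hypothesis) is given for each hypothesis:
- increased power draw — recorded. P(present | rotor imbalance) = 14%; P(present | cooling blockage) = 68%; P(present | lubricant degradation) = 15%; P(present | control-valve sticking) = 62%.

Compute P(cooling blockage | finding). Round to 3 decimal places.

By Bayes' rule, the unnormalized weight for each hypothesis is prior × likelihood:
  rotor imbalance: 0.21 × 0.14 = 0.0294
  cooling blockage: 0.48 × 0.68 = 0.3264
  lubricant degradation: 0.19 × 0.15 = 0.0285
  control-valve sticking: 0.12 × 0.62 = 0.0744
The unnormalized weights sum to 0.4587.
P(cooling blockage | evidence) = 0.3264 / 0.4587 ≈ 0.712.

0.712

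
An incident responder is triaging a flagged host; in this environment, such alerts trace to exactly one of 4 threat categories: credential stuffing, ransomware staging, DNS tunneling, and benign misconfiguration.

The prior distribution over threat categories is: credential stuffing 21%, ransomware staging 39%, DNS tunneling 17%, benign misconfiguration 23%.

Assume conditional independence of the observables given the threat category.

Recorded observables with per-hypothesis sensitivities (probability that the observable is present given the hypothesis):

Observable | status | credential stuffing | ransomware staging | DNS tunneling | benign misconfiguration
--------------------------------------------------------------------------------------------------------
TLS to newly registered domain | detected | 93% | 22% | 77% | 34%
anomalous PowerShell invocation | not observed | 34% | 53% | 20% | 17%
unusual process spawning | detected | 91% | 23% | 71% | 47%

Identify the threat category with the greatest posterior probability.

For each hypothesis, the unnormalized posterior weight is prior × product of the observable likelihoods (using 1 − P(present | H) for each absent observable):
  credential stuffing: 0.21 × 0.93 × (1 − 0.34) × 0.91 = 0.1173
  ransomware staging: 0.39 × 0.22 × (1 − 0.53) × 0.23 = 0.009275
  DNS tunneling: 0.17 × 0.77 × (1 − 0.20) × 0.71 = 0.074351
  benign misconfiguration: 0.23 × 0.34 × (1 − 0.17) × 0.47 = 0.030506
The unnormalized weights sum to 0.23143.
P(credential stuffing | evidence) ≈ 0.1173 / 0.23143 ≈ 0.507
P(ransomware staging | evidence) ≈ 0.009275 / 0.23143 ≈ 0.040
P(DNS tunneling | evidence) ≈ 0.074351 / 0.23143 ≈ 0.321
P(benign misconfiguration | evidence) ≈ 0.030506 / 0.23143 ≈ 0.132
The largest is 0.507, so credential stuffing is most probable.

credential stuffing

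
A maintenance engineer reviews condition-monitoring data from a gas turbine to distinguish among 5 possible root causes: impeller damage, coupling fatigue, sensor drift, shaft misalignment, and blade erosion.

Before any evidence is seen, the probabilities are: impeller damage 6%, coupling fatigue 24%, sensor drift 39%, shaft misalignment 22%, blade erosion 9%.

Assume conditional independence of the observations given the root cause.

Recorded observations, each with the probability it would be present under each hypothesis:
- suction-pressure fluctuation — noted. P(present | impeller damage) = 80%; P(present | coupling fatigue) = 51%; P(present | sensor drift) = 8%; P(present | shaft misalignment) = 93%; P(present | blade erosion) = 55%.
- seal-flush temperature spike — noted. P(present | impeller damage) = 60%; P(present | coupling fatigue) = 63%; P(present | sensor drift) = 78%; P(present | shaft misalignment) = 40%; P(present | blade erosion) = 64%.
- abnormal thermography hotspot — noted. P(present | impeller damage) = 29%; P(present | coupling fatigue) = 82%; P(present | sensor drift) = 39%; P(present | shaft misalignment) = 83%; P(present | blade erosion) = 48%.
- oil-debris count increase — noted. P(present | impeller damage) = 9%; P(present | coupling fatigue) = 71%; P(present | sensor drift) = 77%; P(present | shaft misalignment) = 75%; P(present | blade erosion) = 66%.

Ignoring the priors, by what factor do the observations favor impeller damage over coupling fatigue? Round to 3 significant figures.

0.0670

The Bayes factor is the ratio of the joint likelihoods of the evidence pattern under the two hypotheses.
  impeller damage: 0.80 × 0.60 × 0.29 × 0.09 = 0.012528
  coupling fatigue: 0.51 × 0.63 × 0.82 × 0.71 = 0.18706
Bayes factor = 0.012528 / 0.18706 ≈ 0.0670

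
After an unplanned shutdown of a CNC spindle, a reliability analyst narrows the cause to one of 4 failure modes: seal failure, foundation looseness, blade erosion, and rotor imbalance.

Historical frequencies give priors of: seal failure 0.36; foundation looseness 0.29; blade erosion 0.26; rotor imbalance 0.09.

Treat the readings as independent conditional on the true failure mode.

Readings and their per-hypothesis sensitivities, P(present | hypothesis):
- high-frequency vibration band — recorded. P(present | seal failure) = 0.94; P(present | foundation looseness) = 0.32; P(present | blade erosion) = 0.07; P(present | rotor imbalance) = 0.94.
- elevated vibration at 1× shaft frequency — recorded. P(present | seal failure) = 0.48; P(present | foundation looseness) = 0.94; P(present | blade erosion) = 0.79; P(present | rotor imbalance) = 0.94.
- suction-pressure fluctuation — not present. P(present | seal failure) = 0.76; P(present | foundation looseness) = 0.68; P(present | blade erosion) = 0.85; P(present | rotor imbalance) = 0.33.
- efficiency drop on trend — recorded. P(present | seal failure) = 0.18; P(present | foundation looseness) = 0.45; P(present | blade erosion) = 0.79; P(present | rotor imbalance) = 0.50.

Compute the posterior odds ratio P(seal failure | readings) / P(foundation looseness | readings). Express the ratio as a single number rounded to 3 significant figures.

0.559

Posterior odds equal prior odds times the likelihood ratio; only the two competing hypotheses matter (using 1 − P(present | H) for each absent reading).
  seal failure: 0.36 × 0.94 × 0.48 × (1 − 0.76) × 0.18 = 0.0070171
  foundation looseness: 0.29 × 0.32 × 0.94 × (1 − 0.68) × 0.45 = 0.012561
Posterior odds = 0.0070171 / 0.012561 ≈ 0.559.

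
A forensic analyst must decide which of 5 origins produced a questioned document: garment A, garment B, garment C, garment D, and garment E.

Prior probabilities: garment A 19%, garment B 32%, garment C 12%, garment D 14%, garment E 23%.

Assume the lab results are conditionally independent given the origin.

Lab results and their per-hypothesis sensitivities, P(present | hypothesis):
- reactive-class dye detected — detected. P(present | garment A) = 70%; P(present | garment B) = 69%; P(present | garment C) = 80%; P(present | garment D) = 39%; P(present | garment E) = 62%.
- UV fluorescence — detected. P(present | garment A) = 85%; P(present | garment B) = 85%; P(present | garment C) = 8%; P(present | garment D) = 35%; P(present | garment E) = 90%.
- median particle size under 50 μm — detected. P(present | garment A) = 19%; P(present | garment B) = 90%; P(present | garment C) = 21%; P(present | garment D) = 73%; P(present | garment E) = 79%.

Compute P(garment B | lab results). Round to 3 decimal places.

0.550

Multiply each prior by the joint likelihood of the lab result pattern:
  garment A: 0.19 × 0.70 × 0.85 × 0.19 = 0.021479
  garment B: 0.32 × 0.69 × 0.85 × 0.90 = 0.16891
  garment C: 0.12 × 0.80 × 0.08 × 0.21 = 0.0016128
  garment D: 0.14 × 0.39 × 0.35 × 0.73 = 0.01395
  garment E: 0.23 × 0.62 × 0.90 × 0.79 = 0.10139
Marginal likelihood of the evidence = 0.30734.
P(garment B | evidence) = 0.16891 / 0.30734 ≈ 0.550.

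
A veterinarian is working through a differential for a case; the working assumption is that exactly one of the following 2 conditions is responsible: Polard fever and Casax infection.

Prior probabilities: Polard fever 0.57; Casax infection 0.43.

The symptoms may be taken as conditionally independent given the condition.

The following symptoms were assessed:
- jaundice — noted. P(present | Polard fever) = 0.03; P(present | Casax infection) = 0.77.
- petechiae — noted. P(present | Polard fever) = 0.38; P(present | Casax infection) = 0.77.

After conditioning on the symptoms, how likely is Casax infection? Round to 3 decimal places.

Multiply each prior by the joint likelihood of the symptom pattern:
  Polard fever: 0.57 × 0.03 × 0.38 = 0.006498
  Casax infection: 0.43 × 0.77 × 0.77 = 0.25495
The unnormalized weights sum to 0.26145.
P(Casax infection | evidence) = 0.25495 / 0.26145 ≈ 0.975.

0.975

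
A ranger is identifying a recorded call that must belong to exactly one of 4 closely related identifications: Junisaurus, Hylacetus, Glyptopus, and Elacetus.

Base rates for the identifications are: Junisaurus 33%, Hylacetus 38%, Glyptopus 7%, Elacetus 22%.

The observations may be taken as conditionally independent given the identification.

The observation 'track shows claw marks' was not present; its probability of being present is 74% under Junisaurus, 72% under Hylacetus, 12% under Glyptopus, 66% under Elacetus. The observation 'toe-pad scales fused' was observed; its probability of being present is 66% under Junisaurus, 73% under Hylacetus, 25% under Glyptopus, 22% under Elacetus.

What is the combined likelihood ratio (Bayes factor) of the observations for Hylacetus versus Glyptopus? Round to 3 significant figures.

Take the product of per-observation likelihoods under each hypothesis (using 1 − P(present | H) for each absent observation), then divide.
  Hylacetus: (1 − 0.72) × 0.73 = 0.2044
  Glyptopus: (1 − 0.12) × 0.25 = 0.22
Bayes factor = 0.2044 / 0.22 ≈ 0.929

0.929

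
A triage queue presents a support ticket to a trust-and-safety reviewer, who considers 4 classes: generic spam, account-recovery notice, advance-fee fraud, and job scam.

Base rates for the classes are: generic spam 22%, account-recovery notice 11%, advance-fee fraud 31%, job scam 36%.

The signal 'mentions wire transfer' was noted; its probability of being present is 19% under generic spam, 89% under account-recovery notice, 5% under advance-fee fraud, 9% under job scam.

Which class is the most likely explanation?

account-recovery notice

Multiply each prior by the likelihood of the signal:
  generic spam: 0.22 × 0.19 = 0.0418
  account-recovery notice: 0.11 × 0.89 = 0.0979
  advance-fee fraud: 0.31 × 0.05 = 0.0155
  job scam: 0.36 × 0.09 = 0.0324
Marginal likelihood of the evidence = 0.1876.
P(generic spam | evidence) ≈ 0.0418 / 0.1876 ≈ 0.223
P(account-recovery notice | evidence) ≈ 0.0979 / 0.1876 ≈ 0.522
P(advance-fee fraud | evidence) ≈ 0.0155 / 0.1876 ≈ 0.083
P(job scam | evidence) ≈ 0.0324 / 0.1876 ≈ 0.173
The largest is 0.522, so account-recovery notice is most probable.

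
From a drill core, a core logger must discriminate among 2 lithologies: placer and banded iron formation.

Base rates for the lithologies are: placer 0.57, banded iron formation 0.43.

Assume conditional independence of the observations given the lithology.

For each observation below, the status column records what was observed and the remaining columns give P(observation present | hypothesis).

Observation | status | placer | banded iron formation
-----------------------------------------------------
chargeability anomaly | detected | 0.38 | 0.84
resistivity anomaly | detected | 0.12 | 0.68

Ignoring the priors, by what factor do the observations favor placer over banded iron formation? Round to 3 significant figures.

0.0798

Joint likelihood of the evidence pattern under each hypothesis:
  placer: 0.38 × 0.12 = 0.0456
  banded iron formation: 0.84 × 0.68 = 0.5712
Bayes factor = 0.0456 / 0.5712 ≈ 0.0798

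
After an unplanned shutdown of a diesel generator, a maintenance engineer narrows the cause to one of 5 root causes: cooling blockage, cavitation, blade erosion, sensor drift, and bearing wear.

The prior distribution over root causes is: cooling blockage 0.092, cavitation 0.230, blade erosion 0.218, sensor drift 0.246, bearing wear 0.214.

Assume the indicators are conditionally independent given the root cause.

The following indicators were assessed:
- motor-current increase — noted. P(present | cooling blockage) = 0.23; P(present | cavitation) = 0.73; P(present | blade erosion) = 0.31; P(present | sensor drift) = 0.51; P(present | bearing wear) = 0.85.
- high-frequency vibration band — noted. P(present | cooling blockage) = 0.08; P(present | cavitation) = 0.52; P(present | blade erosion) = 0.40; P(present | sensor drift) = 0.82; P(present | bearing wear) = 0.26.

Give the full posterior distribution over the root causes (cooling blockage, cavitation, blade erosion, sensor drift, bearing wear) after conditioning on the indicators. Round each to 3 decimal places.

By Bayes' rule with conditional independence, the unnormalized weight for each hypothesis is prior × ∏ likelihoods:
  cooling blockage: 0.092 × 0.23 × 0.08 = 0.0016928
  cavitation: 0.230 × 0.73 × 0.52 = 0.087308
  blade erosion: 0.218 × 0.31 × 0.40 = 0.027032
  sensor drift: 0.246 × 0.51 × 0.82 = 0.10288
  bearing wear: 0.214 × 0.85 × 0.26 = 0.047294
The unnormalized weights sum to 0.2662.
P(cooling blockage | evidence) = 0.0016928 / 0.2662 ≈ 0.006
P(cavitation | evidence) = 0.087308 / 0.2662 ≈ 0.328
P(blade erosion | evidence) = 0.027032 / 0.2662 ≈ 0.102
P(sensor drift | evidence) = 0.10288 / 0.2662 ≈ 0.386
P(bearing wear | evidence) = 0.047294 / 0.2662 ≈ 0.178

0.006, 0.328, 0.102, 0.386, 0.178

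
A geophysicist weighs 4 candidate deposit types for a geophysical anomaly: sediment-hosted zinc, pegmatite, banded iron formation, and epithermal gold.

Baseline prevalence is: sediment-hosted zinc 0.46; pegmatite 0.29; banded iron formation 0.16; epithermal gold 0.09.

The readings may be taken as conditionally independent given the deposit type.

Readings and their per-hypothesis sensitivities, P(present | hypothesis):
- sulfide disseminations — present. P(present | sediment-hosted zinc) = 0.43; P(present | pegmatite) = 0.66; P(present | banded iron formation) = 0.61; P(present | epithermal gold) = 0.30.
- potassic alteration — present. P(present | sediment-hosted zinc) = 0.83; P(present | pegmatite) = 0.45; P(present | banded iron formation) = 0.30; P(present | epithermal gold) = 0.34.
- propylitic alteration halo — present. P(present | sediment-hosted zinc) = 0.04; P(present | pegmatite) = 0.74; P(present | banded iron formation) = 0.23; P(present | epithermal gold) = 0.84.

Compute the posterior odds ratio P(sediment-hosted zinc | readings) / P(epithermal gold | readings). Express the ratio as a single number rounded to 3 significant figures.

Unnormalized posterior weight (prior times the reading likelihoods) for each of the two hypotheses:
  sediment-hosted zinc: 0.46 × 0.43 × 0.83 × 0.04 = 0.006567
  epithermal gold: 0.09 × 0.30 × 0.34 × 0.84 = 0.0077112
Odds(sediment-hosted zinc : epithermal gold) = 0.006567 / 0.0077112 ≈ 0.852.

0.852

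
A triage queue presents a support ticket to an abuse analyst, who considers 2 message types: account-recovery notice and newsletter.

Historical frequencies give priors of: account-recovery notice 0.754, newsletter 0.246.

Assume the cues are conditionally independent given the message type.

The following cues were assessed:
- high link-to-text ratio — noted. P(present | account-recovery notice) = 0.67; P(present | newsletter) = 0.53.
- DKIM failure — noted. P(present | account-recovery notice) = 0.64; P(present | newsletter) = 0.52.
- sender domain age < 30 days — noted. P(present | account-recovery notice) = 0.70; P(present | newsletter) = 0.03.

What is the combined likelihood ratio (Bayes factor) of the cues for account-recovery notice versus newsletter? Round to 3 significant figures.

36.3

Take the product of per-cue likelihoods under each hypothesis, then divide.
  account-recovery notice: 0.67 × 0.64 × 0.70 = 0.30016
  newsletter: 0.53 × 0.52 × 0.03 = 0.008268
Bayes factor = 0.30016 / 0.008268 ≈ 36.3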